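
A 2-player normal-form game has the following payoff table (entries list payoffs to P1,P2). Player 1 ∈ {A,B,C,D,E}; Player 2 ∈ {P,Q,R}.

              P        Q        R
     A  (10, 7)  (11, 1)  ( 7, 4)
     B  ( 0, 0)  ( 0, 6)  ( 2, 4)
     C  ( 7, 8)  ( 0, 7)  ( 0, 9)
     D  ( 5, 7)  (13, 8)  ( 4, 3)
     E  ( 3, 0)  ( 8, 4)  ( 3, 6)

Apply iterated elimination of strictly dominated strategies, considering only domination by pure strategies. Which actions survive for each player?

P1 drop B (A beats it: P:10>0 Q:11>0 R:7>2)
P1 drop C (A beats it: P:10>7 Q:11>0 R:7>0)
P1 drop E (A beats it: P:10>3 Q:11>8 R:7>3)
P2 drop R (P beats it: A:7>4 D:7>3)
P1→{A,D} P2→{P,Q}

Remaining: P1:{A,D} P2:{P,Q}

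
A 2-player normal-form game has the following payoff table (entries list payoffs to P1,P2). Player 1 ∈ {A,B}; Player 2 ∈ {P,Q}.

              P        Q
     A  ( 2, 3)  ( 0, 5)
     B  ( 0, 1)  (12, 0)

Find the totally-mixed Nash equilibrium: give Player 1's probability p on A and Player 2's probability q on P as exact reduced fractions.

(p,q) = (1/3, 6/7)

P1 indiff ⇒ q·2+(1-q)·0 = q·0+(1-q)·12 ⇒ q(2) = (1-q)(12) ⇒ q = 6/7
P2 indiff ⇒ p·3+(1-p)·1 = p·5+(1-p)·0 ⇒ p(-2) = (1-p)(-1) ⇒ p = 1/3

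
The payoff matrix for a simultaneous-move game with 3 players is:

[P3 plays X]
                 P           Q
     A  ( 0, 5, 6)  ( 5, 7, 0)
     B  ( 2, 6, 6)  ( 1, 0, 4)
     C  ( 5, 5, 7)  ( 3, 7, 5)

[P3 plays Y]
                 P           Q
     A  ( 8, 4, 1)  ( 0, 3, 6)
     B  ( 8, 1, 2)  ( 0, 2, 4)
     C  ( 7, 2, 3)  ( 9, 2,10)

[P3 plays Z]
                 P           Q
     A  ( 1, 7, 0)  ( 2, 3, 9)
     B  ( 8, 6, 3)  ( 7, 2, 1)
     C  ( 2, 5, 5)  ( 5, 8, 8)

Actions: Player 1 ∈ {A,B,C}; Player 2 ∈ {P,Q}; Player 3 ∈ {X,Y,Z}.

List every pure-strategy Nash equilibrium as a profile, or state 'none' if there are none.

(A,P,X): not NE [P1→C gives 5>0; P2→Q gives 7>5]
(A,P,Y): not NE [P3→X gives 6>1]
(A,P,Z): not NE [P1→B gives 8>1; P3→X gives 6>0]
(A,Q,X): not NE [P3→Z gives 9>0]
(A,Q,Y): not NE [P1→C gives 9>0; P2→P gives 4>3; P3→Z gives 9>6]
(A,Q,Z): not NE [P1→B gives 7>2; P2→P gives 7>3]
(B,P,X): not NE [P1→C gives 5>2]
(B,P,Y): not NE [P2→Q gives 2>1; P3→X gives 6>2]
(B,P,Z): not NE [P3→X gives 6>3]
(B,Q,X): not NE [P1→A gives 5>1; P2→P gives 6>0]
(B,Q,Y): not NE [P1→C gives 9>0]
(B,Q,Z): not NE [P2→P gives 6>2; P3→Y gives 4>1]
(C,P,X): not NE [P2→Q gives 7>5]
(C,P,Y): not NE [P1→B gives 8>7; P3→X gives 7>3]
(C,P,Z): not NE [P1→B gives 8>2; P2→Q gives 8>5; P3→X gives 7>5]
(C,Q,X): not NE [P1→A gives 5>3; P3→Y gives 10>5]
(C,Q,Y): NE
(C,Q,Z): not NE [P1→B gives 7>5; P3→Y gives 10>8]

NE set: (C,Q,Y)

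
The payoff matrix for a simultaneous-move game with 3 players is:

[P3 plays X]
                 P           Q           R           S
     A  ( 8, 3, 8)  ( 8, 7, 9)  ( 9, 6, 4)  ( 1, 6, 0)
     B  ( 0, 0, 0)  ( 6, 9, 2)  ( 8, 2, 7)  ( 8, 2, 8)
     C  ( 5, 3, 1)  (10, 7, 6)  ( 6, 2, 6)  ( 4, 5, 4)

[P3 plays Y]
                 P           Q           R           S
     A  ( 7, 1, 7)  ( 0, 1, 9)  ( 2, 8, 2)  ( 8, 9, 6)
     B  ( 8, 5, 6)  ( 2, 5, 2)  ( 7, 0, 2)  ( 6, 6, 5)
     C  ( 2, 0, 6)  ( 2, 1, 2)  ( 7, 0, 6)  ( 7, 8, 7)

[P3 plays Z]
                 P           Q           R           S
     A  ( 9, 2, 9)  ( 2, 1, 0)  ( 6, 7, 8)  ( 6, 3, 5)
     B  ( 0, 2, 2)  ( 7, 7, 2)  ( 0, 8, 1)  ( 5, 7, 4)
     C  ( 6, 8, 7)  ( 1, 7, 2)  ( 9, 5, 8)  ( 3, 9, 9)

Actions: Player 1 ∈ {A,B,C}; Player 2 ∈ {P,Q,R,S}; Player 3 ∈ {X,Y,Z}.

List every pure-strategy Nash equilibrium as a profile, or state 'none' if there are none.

PSNE = {(A,S,Y), (C,Q,X)}

(A,P,X): not NE [P2→Q gives 7>3; P3→Z gives 9>8]
(A,P,Y): not NE [P1→B gives 8>7; P2→S gives 9>1; P3→Z gives 9>7]
(A,P,Z): not NE [P2→R gives 7>2]
(A,Q,X): not NE [P1→C gives 10>8]
(A,Q,Y): not NE [P1→C gives 2>0; P2→S gives 9>1]
(A,Q,Z): not NE [P1→B gives 7>2; P2→R gives 7>1; P3→Y gives 9>0]
(A,R,X): not NE [P2→Q gives 7>6; P3→Z gives 8>4]
(A,R,Y): not NE [P1→C gives 7>2; P2→S gives 9>8; P3→Z gives 8>2]
(A,R,Z): not NE [P1→C gives 9>6]
(A,S,X): not NE [P1→B gives 8>1; P2→Q gives 7>6; P3→Y gives 6>0]
(A,S,Y): NE
(A,S,Z): not NE [P2→R gives 7>3; P3→Y gives 6>5]
(B,P,X): not NE [P1→A gives 8>0; P2→Q gives 9>0; P3→Y gives 6>0]
(B,P,Y): not NE [P2→S gives 6>5]
(B,P,Z): not NE [P1→A gives 9>0; P2→R gives 8>2; P3→Y gives 6>2]
(B,Q,X): not NE [P1→C gives 10>6]
(B,Q,Y): not NE [P2→S gives 6>5]
(B,Q,Z): not NE [P2→R gives 8>7]
(B,R,X): not NE [P1→A gives 9>8; P2→Q gives 9>2]
(B,R,Y): not NE [P2→S gives 6>0; P3→X gives 7>2]
(B,R,Z): not NE [P1→C gives 9>0; P3→X gives 7>1]
(B,S,X): not NE [P2→Q gives 9>2]
(B,S,Y): not NE [P1→A gives 8>6; P3→X gives 8>5]
(B,S,Z): not NE [P1→A gives 6>5; P2→R gives 8>7; P3→X gives 8>4]
(C,P,X): not NE [P1→A gives 8>5; P2→Q gives 7>3; P3→Z gives 7>1]
(C,P,Y): not NE [P1→B gives 8>2; P2→S gives 8>0; P3→Z gives 7>6]
(C,P,Z): not NE [P1→A gives 9>6; P2→S gives 9>8]
(C,Q,X): NE
(C,Q,Y): not NE [P2→S gives 8>1; P3→X gives 6>2]
(C,Q,Z): not NE [P1→B gives 7>1; P2→S gives 9>7; P3→X gives 6>2]
(C,R,X): not NE [P1→A gives 9>6; P2→Q gives 7>2; P3→Z gives 8>6]
(C,R,Y): not NE [P2→S gives 8>0; P3→Z gives 8>6]
(C,R,Z): not NE [P2→S gives 9>5]
(C,S,X): not NE [P1→B gives 8>4; P2→Q gives 7>5; P3→Z gives 9>4]
(C,S,Y): not NE [P1→A gives 8>7; P3→Z gives 9>7]
(C,S,Z): not NE [P1→A gives 6>3]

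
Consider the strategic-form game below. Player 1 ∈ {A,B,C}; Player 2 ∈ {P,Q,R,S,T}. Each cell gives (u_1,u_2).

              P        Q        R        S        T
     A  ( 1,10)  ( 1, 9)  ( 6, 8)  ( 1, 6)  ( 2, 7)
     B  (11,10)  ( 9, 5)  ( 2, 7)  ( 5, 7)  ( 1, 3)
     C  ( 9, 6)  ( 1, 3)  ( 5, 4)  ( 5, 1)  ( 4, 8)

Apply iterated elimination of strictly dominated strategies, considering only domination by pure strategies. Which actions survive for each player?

IESDS → P1:{B,C} P2:{P,T}

P2 drop Q (P beats it: A:10>9 B:10>5 C:6>3)
P2 drop R (P beats it: A:10>8 B:10>7 C:6>4)
P1 drop A (C beats it: P:9>1 S:5>1 T:4>2)
P2 drop S (P beats it: B:10>7 C:6>1)
P1→{B,C} P2→{P,T}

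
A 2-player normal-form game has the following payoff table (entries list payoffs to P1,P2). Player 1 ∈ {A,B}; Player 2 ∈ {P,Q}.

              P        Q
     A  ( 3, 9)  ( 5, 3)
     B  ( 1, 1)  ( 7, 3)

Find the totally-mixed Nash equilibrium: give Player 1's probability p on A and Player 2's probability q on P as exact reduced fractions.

P1 mixes 1/4 on A; P2 mixes 1/2 on P

P1 indiff ⇒ q·3+(1-q)·5 = q·1+(1-q)·7 ⇒ q(2) = (1-q)(2) ⇒ q = 1/2
P2 indiff ⇒ p·9+(1-p)·1 = p·3+(1-p)·3 ⇒ p(6) = (1-p)(2) ⇒ p = 1/4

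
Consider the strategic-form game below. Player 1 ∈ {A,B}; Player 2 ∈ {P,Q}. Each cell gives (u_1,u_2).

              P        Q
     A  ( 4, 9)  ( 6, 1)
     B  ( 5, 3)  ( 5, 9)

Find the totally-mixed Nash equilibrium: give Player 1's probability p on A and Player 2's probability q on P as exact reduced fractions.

P1 indiff ⇒ q·4+(1-q)·6 = q·5+(1-q)·5 ⇒ q(-1) = (1-q)(-1) ⇒ q = 1/2
P2 indiff ⇒ p·9+(1-p)·3 = p·1+(1-p)·9 ⇒ p(8) = (1-p)(6) ⇒ p = 3/7

p=3/7, q=1/2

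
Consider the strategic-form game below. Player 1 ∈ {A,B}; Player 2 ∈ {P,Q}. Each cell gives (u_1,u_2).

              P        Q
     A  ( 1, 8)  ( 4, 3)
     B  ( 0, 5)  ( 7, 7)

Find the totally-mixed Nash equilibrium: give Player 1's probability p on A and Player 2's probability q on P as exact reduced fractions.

P1 indiff ⇒ q·1+(1-q)·4 = q·0+(1-q)·7 ⇒ q(1) = (1-q)(3) ⇒ q = 3/4
P2 indiff ⇒ p·8+(1-p)·5 = p·3+(1-p)·7 ⇒ p(5) = (1-p)(2) ⇒ p = 2/7

p=2/7, q=3/4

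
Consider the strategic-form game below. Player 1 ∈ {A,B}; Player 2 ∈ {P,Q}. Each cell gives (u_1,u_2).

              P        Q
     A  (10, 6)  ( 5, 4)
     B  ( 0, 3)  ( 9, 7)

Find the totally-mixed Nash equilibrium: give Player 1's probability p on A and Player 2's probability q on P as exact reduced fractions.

P1 indiff ⇒ q·10+(1-q)·5 = q·0+(1-q)·9 ⇒ q(10) = (1-q)(4) ⇒ q = 2/7
P2 indiff ⇒ p·6+(1-p)·3 = p·4+(1-p)·7 ⇒ p(2) = (1-p)(4) ⇒ p = 2/3

(p,q) = (2/3, 2/7)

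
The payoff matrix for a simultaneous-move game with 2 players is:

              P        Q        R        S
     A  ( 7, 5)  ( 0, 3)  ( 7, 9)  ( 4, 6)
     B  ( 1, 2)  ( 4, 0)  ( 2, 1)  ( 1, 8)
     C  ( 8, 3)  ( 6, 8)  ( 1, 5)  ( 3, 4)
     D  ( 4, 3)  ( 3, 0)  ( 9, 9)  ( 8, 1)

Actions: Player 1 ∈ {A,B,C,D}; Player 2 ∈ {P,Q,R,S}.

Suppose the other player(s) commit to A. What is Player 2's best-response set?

u_2(P vs A) = 5
u_2(Q vs A) = 3
u_2(R vs A) = 9
u_2(S vs A) = 6
max payoff 9 at {R}

argmax u_2 = {R}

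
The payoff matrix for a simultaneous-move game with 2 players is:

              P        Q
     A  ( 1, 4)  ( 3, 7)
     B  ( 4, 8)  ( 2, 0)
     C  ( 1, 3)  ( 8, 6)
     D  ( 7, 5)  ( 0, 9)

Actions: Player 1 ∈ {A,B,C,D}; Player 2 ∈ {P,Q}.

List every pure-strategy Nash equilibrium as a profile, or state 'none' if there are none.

(A,P): not NE [P1→D gives 7>1; P2→Q gives 7>4]
(A,Q): not NE [P1→C gives 8>3]
(B,P): not NE [P1→D gives 7>4]
(B,Q): not NE [P1→C gives 8>2; P2→P gives 8>0]
(C,P): not NE [P1→D gives 7>1; P2→Q gives 6>3]
(C,Q): NE
(D,P): not NE [P2→Q gives 9>5]
(D,Q): not NE [P1→C gives 8>0]

Nash profiles: (C,Q)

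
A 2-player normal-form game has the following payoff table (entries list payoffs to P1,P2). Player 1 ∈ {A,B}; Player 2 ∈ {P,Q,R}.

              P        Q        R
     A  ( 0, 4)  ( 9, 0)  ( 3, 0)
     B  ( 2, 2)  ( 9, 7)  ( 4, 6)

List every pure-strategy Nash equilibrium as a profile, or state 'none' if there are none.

NE set: (B,Q)

(A,P): not NE [P1→B gives 2>0]
(A,Q): not NE [P2→P gives 4>0]
(A,R): not NE [P1→B gives 4>3; P2→P gives 4>0]
(B,P): not NE [P2→Q gives 7>2]
(B,Q): NE
(B,R): not NE [P2→Q gives 7>6]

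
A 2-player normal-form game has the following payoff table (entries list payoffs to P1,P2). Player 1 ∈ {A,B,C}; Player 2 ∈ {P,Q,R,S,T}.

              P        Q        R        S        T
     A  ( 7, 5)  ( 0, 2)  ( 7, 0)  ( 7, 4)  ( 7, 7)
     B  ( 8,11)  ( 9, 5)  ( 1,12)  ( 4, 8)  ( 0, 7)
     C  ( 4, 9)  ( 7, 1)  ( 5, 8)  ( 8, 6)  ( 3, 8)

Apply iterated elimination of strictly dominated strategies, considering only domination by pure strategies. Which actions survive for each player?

Survivors P1:{A,B} P2:{P,R,T}

P2 drop Q (P beats it: A:5>2 B:11>5 C:9>1)
P2 drop S (P beats it: A:5>4 B:11>8 C:9>6)
P1 drop C (A beats it: P:7>4 R:7>5 T:7>3)
P1→{A,B} P2→{P,R,T}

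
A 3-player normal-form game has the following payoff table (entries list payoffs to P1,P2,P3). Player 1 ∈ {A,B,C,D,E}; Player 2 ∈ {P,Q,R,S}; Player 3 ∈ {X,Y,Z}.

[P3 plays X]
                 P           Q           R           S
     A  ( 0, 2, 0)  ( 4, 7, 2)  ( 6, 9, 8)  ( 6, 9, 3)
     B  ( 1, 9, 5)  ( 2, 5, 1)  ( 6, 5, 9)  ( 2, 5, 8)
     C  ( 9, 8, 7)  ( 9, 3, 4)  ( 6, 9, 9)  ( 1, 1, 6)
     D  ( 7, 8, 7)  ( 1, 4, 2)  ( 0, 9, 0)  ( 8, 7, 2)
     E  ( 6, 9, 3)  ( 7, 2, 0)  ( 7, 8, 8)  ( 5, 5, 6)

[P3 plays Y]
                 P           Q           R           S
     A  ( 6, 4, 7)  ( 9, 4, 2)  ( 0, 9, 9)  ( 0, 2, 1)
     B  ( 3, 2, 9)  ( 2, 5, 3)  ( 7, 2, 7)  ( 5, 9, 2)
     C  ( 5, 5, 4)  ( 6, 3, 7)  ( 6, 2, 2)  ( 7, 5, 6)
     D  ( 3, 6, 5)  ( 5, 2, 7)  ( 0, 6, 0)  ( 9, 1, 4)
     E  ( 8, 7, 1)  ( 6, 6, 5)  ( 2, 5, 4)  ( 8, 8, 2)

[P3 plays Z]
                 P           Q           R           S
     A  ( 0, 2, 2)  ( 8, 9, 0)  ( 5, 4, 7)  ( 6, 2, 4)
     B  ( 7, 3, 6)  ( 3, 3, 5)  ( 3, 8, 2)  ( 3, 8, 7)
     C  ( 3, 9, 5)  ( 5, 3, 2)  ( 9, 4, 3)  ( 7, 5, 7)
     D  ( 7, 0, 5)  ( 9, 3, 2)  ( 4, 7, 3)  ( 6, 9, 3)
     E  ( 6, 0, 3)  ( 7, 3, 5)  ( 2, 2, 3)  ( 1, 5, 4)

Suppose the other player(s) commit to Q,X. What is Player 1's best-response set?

u_1(A vs Q,X) = 4
u_1(B vs Q,X) = 2
u_1(C vs Q,X) = 9
u_1(D vs Q,X) = 1
u_1(E vs Q,X) = 7
max payoff 9 at {C}

argmax u_1 = {C}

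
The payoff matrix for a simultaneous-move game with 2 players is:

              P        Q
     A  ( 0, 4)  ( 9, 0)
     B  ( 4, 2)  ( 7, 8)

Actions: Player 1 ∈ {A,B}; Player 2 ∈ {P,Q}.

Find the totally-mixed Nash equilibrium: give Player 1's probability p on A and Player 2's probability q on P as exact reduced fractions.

(p,q) = (3/5, 1/3)

P1 indiff ⇒ q·0+(1-q)·9 = q·4+(1-q)·7 ⇒ q(-4) = (1-q)(-2) ⇒ q = 1/3
P2 indiff ⇒ p·4+(1-p)·2 = p·0+(1-p)·8 ⇒ p(4) = (1-p)(6) ⇒ p = 3/5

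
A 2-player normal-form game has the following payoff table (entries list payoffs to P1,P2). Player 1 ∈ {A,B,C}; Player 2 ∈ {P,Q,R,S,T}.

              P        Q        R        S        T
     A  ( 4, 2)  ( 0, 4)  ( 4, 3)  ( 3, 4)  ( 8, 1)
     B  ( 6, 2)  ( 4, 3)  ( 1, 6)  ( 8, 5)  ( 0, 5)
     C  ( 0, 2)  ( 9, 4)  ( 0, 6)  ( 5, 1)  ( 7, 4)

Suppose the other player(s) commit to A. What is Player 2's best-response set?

argmax u_2 = {Q,S}

u_2(P vs A) = 2
u_2(Q vs A) = 4
u_2(R vs A) = 3
u_2(S vs A) = 4
u_2(T vs A) = 1
max payoff 4 at {Q,S}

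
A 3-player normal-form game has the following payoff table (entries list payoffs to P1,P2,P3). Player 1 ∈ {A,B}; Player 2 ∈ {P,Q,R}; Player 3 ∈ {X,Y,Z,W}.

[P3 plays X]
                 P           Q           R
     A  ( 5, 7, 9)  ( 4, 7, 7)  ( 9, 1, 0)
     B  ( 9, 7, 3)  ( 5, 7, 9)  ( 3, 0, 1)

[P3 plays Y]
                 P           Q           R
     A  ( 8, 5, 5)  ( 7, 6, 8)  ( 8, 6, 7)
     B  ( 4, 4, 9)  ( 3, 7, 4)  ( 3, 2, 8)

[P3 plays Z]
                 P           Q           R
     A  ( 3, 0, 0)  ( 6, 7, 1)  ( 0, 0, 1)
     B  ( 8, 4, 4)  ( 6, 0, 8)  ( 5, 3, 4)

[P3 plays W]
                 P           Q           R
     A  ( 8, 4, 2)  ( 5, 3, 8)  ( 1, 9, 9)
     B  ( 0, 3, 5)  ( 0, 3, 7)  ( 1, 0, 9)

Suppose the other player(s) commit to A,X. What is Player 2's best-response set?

u_2(P vs A,X) = 7
u_2(Q vs A,X) = 7
u_2(R vs A,X) = 1
max payoff 7 at {P,Q}

P2 best: {P,Q}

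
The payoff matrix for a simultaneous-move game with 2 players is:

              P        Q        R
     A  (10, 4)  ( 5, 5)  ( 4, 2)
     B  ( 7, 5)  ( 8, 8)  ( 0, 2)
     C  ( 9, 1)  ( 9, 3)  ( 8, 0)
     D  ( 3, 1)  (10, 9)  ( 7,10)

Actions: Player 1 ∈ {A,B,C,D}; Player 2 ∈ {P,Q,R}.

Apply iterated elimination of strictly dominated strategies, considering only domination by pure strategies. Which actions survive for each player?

P1 drop B (C beats it: P:9>7 Q:9>8 R:8>0)
P2 drop P (Q beats it: A:5>4 C:3>1 D:9>1)
P1 drop A (C beats it: Q:9>5 R:8>4)
P1→{C,D} P2→{Q,R}

Survivors P1:{C,D} P2:{Q,R}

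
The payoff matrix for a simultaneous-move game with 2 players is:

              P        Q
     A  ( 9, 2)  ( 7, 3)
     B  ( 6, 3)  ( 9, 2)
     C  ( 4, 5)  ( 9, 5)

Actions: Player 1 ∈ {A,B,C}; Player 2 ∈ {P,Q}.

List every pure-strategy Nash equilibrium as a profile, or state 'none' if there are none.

(A,P): not NE [P2→Q gives 3>2]
(A,Q): not NE [P1→C gives 9>7]
(B,P): not NE [P1→A gives 9>6]
(B,Q): not NE [P2→P gives 3>2]
(C,P): not NE [P1→A gives 9>4]
(C,Q): NE

PSNE = {(C,Q)}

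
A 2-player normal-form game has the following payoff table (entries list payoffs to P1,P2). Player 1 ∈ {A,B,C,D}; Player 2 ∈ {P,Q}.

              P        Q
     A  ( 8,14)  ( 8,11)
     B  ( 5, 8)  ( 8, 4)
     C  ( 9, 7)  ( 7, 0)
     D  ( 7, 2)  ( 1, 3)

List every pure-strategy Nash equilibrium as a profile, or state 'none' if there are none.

(A,P): not NE [P1→C gives 9>8]
(A,Q): not NE [P2→P gives 14>11]
(B,P): not NE [P1→C gives 9>5]
(B,Q): not NE [P2→P gives 8>4]
(C,P): NE
(C,Q): not NE [P1→B gives 8>7; P2→P gives 7>0]
(D,P): not NE [P1→C gives 9>7; P2→Q gives 3>2]
(D,Q): not NE [P1→B gives 8>1]

Nash profiles: (C,P)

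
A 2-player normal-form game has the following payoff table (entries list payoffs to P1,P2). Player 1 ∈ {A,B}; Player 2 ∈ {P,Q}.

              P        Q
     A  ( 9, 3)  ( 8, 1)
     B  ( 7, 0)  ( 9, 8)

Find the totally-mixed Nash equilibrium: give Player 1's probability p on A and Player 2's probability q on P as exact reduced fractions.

P1 indiff ⇒ q·9+(1-q)·8 = q·7+(1-q)·9 ⇒ q(2) = (1-q)(1) ⇒ q = 1/3
P2 indiff ⇒ p·3+(1-p)·0 = p·1+(1-p)·8 ⇒ p(2) = (1-p)(8) ⇒ p = 4/5

p=4/5, q=1/3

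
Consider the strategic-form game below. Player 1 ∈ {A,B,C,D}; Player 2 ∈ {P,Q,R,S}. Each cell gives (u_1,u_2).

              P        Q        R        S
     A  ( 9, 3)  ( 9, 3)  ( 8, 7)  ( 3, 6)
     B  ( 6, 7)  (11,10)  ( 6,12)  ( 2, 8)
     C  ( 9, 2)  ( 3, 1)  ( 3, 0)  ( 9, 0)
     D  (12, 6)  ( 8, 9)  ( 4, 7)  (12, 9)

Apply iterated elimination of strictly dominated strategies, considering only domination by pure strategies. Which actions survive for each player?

P1 drop C (D beats it: P:12>9 Q:8>3 R:4>3 S:12>9)
P2 drop P (R beats it: A:7>3 B:12>7 D:7>6)
P1→{A,B,D} P2→{Q,R,S}

Remaining: P1:{A,B,D} P2:{Q,R,S}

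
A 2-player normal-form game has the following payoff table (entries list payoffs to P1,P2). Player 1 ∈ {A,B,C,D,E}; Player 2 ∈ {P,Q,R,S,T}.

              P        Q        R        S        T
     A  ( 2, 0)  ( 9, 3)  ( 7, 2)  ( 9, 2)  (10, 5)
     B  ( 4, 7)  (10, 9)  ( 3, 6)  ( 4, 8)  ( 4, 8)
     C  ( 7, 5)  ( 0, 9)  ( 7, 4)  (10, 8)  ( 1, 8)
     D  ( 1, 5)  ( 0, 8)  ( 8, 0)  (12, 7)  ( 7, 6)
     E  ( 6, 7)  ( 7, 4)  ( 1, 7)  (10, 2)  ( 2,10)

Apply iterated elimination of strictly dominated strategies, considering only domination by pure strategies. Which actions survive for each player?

Survivors P1:{A,B} P2:{Q,T}

P2 drop P (T beats it: A:5>0 B:8>7 C:8>5 D:6>5 E:10>7)
P2 drop R (T beats it: A:5>2 B:8>6 C:8>4 D:6>0 E:10>7)
P2 drop S (Q beats it: A:3>2 B:9>8 C:9>8 D:8>7 E:4>2)
P1 drop C (A beats it: Q:9>0 T:10>1)
P1 drop D (A beats it: Q:9>0 T:10>7)
P1 drop E (A beats it: Q:9>7 T:10>2)
P1→{A,B} P2→{Q,T}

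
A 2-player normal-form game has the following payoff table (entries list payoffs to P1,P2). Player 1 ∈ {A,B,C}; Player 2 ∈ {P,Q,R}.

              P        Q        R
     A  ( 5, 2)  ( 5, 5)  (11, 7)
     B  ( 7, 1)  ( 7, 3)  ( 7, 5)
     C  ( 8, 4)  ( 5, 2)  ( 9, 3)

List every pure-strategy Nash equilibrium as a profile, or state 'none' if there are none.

NE set: (A,R), (C,P)

(A,P): not NE [P1→C gives 8>5; P2→R gives 7>2]
(A,Q): not NE [P1→B gives 7>5; P2→R gives 7>5]
(A,R): NE
(B,P): not NE [P1→C gives 8>7; P2→R gives 5>1]
(B,Q): not NE [P2→R gives 5>3]
(B,R): not NE [P1→A gives 11>7]
(C,P): NE
(C,Q): not NE [P1→B gives 7>5; P2→P gives 4>2]
(C,R): not NE [P1→A gives 11>9; P2→P gives 4>3]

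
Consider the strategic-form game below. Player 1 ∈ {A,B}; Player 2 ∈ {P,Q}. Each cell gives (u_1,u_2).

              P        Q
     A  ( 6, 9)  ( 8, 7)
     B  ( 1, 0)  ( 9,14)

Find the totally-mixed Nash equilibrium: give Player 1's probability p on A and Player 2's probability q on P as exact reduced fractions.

P1 indiff ⇒ q·6+(1-q)·8 = q·1+(1-q)·9 ⇒ q(5) = (1-q)(1) ⇒ q = 1/6
P2 indiff ⇒ p·9+(1-p)·0 = p·7+(1-p)·14 ⇒ p(2) = (1-p)(14) ⇒ p = 7/8

p=7/8, q=1/6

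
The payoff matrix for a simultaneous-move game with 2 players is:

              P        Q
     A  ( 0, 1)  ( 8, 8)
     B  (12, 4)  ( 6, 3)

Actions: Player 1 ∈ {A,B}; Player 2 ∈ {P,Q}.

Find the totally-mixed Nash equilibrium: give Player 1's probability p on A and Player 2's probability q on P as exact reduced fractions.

(p,q) = (1/8, 1/7)

P1 indiff ⇒ q·0+(1-q)·8 = q·12+(1-q)·6 ⇒ q(-12) = (1-q)(-2) ⇒ q = 1/7
P2 indiff ⇒ p·1+(1-p)·4 = p·8+(1-p)·3 ⇒ p(-7) = (1-p)(-1) ⇒ p = 1/8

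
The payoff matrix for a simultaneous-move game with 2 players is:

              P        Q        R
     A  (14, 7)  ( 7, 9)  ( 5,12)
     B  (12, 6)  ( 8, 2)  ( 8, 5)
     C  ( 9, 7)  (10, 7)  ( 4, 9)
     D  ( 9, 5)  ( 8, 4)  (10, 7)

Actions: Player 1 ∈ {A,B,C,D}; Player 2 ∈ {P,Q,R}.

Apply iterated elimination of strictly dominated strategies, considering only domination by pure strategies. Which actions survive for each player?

IESDS → P1:{A,B,D} P2:{P,R}

P2 drop Q (R beats it: A:12>9 B:5>2 C:9>7 D:7>4)
P1 drop C (A beats it: P:14>9 R:5>4)
P1→{A,B,D} P2→{P,R}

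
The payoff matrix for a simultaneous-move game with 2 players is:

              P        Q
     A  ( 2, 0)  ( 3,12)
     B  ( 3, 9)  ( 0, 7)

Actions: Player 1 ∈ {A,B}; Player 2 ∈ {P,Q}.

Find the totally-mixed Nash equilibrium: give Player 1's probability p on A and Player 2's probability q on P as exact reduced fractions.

p=1/7, q=3/4

P1 indiff ⇒ q·2+(1-q)·3 = q·3+(1-q)·0 ⇒ q(-1) = (1-q)(-3) ⇒ q = 3/4
P2 indiff ⇒ p·0+(1-p)·9 = p·12+(1-p)·7 ⇒ p(-12) = (1-p)(-2) ⇒ p = 1/7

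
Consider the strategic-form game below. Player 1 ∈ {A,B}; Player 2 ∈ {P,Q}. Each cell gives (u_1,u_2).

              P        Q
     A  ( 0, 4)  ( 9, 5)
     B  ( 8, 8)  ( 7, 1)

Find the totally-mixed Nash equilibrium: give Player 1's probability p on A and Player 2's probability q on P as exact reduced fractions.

P1 indiff ⇒ q·0+(1-q)·9 = q·8+(1-q)·7 ⇒ q(-8) = (1-q)(-2) ⇒ q = 1/5
P2 indiff ⇒ p·4+(1-p)·8 = p·5+(1-p)·1 ⇒ p(-1) = (1-p)(-7) ⇒ p = 7/8

p=7/8, q=1/5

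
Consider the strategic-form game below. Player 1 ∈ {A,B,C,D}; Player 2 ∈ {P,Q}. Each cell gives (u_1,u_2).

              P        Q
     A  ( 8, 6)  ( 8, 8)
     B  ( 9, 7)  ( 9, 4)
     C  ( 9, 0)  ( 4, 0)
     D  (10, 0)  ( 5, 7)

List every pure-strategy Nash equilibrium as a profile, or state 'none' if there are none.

Equilibria: none

(A,P): not NE [P1→D gives 10>8; P2→Q gives 8>6]
(A,Q): not NE [P1→B gives 9>8]
(B,P): not NE [P1→D gives 10>9]
(B,Q): not NE [P2→P gives 7>4]
(C,P): not NE [P1→D gives 10>9]
(C,Q): not NE [P1→B gives 9>4]
(D,P): not NE [P2→Q gives 7>0]
(D,Q): not NE [P1→B gives 9>5]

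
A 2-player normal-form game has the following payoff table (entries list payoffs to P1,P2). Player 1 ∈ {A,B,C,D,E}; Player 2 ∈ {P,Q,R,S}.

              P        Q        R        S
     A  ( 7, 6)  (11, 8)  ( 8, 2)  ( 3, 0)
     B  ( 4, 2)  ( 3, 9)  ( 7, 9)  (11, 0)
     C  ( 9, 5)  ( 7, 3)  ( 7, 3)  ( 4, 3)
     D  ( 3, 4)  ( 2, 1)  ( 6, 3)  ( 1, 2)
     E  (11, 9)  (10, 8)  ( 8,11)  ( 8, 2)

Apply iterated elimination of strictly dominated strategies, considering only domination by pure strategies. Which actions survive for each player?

P1 drop C (E beats it: P:11>9 Q:10>7 R:8>7 S:8>4)
P1 drop D (A beats it: P:7>3 Q:11>2 R:8>6 S:3>1)
P2 drop S (P beats it: A:6>0 B:2>0 E:9>2)
P1 drop B (A beats it: P:7>4 Q:11>3 R:8>7)
P1→{A,E} P2→{P,Q,R}

Survivors P1:{A,E} P2:{P,Q,R}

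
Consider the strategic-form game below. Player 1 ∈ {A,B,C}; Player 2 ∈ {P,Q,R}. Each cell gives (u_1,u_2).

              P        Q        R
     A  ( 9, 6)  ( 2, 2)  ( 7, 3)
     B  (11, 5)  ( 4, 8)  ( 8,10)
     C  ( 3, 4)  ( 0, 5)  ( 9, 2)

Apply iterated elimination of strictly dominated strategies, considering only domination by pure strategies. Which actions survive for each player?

Remaining: P1:{B,C} P2:{Q,R}

P1 drop A (B beats it: P:11>9 Q:4>2 R:8>7)
P2 drop P (Q beats it: B:8>5 C:5>4)
P1→{B,C} P2→{Q,R}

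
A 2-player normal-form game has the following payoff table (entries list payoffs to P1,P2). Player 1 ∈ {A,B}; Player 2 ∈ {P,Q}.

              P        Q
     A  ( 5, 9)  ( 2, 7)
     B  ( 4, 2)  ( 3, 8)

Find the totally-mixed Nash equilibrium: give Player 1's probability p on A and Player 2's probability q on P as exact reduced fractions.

P1 mixes 3/4 on A; P2 mixes 1/2 on P

P1 indiff ⇒ q·5+(1-q)·2 = q·4+(1-q)·3 ⇒ q(1) = (1-q)(1) ⇒ q = 1/2
P2 indiff ⇒ p·9+(1-p)·2 = p·7+(1-p)·8 ⇒ p(2) = (1-p)(6) ⇒ p = 3/4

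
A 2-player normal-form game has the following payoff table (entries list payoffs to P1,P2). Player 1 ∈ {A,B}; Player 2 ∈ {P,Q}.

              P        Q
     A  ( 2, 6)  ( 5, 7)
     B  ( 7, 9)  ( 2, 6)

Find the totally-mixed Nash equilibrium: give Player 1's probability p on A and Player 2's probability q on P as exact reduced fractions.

P1 indiff ⇒ q·2+(1-q)·5 = q·7+(1-q)·2 ⇒ q(-5) = (1-q)(-3) ⇒ q = 3/8
P2 indiff ⇒ p·6+(1-p)·9 = p·7+(1-p)·6 ⇒ p(-1) = (1-p)(-3) ⇒ p = 3/4

P1 mixes 3/4 on A; P2 mixes 3/8 on P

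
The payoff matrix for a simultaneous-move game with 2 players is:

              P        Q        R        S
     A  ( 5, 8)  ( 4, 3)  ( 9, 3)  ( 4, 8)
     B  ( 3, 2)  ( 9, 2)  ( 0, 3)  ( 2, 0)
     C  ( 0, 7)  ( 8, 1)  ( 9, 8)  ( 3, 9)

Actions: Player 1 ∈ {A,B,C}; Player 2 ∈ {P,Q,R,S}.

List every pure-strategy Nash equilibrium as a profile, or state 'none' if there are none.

NE set: (A,P), (A,S)

(A,P): NE
(A,Q): not NE [P1→B gives 9>4; P2→S gives 8>3]
(A,R): not NE [P2→S gives 8>3]
(A,S): NE
(B,P): not NE [P1→A gives 5>3; P2→R gives 3>2]
(B,Q): not NE [P2→R gives 3>2]
(B,R): not NE [P1→C gives 9>0]
(B,S): not NE [P1→A gives 4>2; P2→R gives 3>0]
(C,P): not NE [P1→A gives 5>0; P2→S gives 9>7]
(C,Q): not NE [P1→B gives 9>8; P2→S gives 9>1]
(C,R): not NE [P2→S gives 9>8]
(C,S): not NE [P1→A gives 4>3]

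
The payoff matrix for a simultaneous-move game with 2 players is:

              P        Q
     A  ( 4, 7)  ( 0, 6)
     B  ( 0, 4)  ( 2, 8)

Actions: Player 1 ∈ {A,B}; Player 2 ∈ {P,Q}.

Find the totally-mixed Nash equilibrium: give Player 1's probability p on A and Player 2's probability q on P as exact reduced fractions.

P1 indiff ⇒ q·4+(1-q)·0 = q·0+(1-q)·2 ⇒ q(4) = (1-q)(2) ⇒ q = 1/3
P2 indiff ⇒ p·7+(1-p)·4 = p·6+(1-p)·8 ⇒ p(1) = (1-p)(4) ⇒ p = 4/5

p=4/5, q=1/3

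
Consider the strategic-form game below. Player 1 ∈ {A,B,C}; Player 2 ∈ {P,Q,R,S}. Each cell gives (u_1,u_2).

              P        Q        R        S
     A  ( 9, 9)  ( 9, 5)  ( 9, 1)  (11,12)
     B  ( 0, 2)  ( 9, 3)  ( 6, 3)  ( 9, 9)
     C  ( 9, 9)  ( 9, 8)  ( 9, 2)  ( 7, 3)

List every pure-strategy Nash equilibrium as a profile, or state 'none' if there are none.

(A,P): not NE [P2→S gives 12>9]
(A,Q): not NE [P2→S gives 12>5]
(A,R): not NE [P2→S gives 12>1]
(A,S): NE
(B,P): not NE [P1→C gives 9>0; P2→S gives 9>2]
(B,Q): not NE [P2→S gives 9>3]
(B,R): not NE [P1→C gives 9>6; P2→S gives 9>3]
(B,S): not NE [P1→A gives 11>9]
(C,P): NE
(C,Q): not NE [P2→P gives 9>8]
(C,R): not NE [P2→P gives 9>2]
(C,S): not NE [P1→A gives 11>7; P2→P gives 9>3]

NE set: (A,S), (C,P)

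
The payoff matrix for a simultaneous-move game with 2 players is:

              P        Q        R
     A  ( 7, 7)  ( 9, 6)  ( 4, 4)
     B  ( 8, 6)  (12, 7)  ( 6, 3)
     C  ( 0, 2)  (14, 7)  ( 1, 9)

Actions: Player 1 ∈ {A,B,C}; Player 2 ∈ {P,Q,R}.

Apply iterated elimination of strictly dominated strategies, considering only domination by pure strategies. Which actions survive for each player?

IESDS → P1:{B,C} P2:{Q,R}

P1 drop A (B beats it: P:8>7 Q:12>9 R:6>4)
P2 drop P (Q beats it: B:7>6 C:7>2)
P1→{B,C} P2→{Q,R}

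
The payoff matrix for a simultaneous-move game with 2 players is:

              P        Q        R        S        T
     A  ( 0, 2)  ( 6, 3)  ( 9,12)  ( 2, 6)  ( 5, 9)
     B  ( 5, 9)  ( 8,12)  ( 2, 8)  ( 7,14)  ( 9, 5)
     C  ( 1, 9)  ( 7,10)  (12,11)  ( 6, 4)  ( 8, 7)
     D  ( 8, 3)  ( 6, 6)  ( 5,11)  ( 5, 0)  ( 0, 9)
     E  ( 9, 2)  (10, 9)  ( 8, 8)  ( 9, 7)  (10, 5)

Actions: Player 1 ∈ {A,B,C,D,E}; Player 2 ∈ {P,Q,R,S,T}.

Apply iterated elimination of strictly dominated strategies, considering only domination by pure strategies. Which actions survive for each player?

P1 drop A (C beats it: P:1>0 Q:7>6 R:12>9 S:6>2 T:8>5)
P1 drop B (E beats it: P:9>5 Q:10>8 R:8>2 S:9>7 T:10>9)
P1 drop D (E beats it: P:9>8 Q:10>6 R:8>5 S:9>5 T:10>0)
P2 drop P (Q beats it: C:10>9 E:9>2)
P2 drop S (Q beats it: C:10>4 E:9>7)
P2 drop T (Q beats it: C:10>7 E:9>5)
P1→{C,E} P2→{Q,R}

Survivors P1:{C,E} P2:{Q,R}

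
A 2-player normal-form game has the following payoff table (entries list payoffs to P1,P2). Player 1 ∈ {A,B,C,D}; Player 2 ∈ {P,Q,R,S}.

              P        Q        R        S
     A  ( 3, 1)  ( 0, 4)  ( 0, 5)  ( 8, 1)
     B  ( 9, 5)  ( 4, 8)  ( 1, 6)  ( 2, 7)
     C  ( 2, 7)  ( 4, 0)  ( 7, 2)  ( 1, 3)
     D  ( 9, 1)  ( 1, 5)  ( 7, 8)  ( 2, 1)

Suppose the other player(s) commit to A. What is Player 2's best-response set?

BR_2 = {R}

u_2(P vs A) = 1
u_2(Q vs A) = 4
u_2(R vs A) = 5
u_2(S vs A) = 1
max payoff 5 at {R}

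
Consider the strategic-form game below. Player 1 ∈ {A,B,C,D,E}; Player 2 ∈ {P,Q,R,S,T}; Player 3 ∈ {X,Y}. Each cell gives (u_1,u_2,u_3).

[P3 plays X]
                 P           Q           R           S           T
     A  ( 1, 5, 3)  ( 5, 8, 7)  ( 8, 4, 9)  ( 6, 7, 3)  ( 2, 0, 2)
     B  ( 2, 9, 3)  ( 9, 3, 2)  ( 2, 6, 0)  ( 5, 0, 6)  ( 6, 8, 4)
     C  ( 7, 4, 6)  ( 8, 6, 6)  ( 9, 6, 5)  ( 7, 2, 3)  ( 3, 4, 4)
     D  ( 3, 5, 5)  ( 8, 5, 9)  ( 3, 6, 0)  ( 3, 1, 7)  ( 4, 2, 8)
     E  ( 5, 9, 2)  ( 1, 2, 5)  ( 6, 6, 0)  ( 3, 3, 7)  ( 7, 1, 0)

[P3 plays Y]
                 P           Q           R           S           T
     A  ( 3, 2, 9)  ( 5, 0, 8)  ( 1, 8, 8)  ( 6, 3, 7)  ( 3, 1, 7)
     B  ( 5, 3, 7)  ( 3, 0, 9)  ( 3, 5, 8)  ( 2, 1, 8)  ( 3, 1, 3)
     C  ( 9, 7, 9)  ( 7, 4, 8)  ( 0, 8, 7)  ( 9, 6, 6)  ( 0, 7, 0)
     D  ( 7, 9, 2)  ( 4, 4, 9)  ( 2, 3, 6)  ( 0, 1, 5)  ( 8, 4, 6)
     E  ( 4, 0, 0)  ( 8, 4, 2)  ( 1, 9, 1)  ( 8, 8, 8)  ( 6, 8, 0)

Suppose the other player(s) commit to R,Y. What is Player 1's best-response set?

argmax u_1 = {B}

u_1(A vs R,Y) = 1
u_1(B vs R,Y) = 3
u_1(C vs R,Y) = 0
u_1(D vs R,Y) = 2
u_1(E vs R,Y) = 1
max payoff 3 at {B}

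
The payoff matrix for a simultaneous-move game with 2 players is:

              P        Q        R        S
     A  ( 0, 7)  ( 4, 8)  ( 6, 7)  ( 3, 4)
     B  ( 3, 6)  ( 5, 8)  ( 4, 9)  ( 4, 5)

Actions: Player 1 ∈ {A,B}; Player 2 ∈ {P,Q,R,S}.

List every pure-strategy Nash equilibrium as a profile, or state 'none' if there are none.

(A,P): not NE [P1→B gives 3>0; P2→Q gives 8>7]
(A,Q): not NE [P1→B gives 5>4]
(A,R): not NE [P2→Q gives 8>7]
(A,S): not NE [P1→B gives 4>3; P2→Q gives 8>4]
(B,P): not NE [P2→R gives 9>6]
(B,Q): not NE [P2→R gives 9>8]
(B,R): not NE [P1→A gives 6>4]
(B,S): not NE [P2→R gives 9>5]

Equilibria: none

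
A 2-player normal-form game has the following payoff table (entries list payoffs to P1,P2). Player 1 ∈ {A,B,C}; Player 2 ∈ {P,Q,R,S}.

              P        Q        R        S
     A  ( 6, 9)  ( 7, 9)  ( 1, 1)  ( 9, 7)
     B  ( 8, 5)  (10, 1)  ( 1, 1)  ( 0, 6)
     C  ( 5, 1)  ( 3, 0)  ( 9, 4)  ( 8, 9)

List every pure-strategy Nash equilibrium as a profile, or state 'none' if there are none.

PSNE: ∅

(A,P): not NE [P1→B gives 8>6]
(A,Q): not NE [P1→B gives 10>7]
(A,R): not NE [P1→C gives 9>1; P2→Q gives 9>1]
(A,S): not NE [P2→Q gives 9>7]
(B,P): not NE [P2→S gives 6>5]
(B,Q): not NE [P2→S gives 6>1]
(B,R): not NE [P1→C gives 9>1; P2→S gives 6>1]
(B,S): not NE [P1→A gives 9>0]
(C,P): not NE [P1→B gives 8>5; P2→S gives 9>1]
(C,Q): not NE [P1→B gives 10>3; P2→S gives 9>0]
(C,R): not NE [P2→S gives 9>4]
(C,S): not NE [P1→A gives 9>8]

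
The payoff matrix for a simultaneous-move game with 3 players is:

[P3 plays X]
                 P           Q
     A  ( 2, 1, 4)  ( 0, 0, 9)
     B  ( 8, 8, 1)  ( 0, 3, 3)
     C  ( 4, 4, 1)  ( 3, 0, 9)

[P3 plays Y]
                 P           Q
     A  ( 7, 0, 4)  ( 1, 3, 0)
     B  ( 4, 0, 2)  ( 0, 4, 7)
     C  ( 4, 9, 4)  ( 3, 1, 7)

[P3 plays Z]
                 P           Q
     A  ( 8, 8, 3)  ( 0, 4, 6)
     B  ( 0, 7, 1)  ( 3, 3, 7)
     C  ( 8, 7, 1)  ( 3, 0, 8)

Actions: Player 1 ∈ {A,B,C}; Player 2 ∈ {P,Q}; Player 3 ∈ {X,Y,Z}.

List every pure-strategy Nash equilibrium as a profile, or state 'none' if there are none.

(A,P,X): not NE [P1→B gives 8>2]
(A,P,Y): not NE [P2→Q gives 3>0]
(A,P,Z): not NE [P3→Y gives 4>3]
(A,Q,X): not NE [P1→C gives 3>0; P2→P gives 1>0]
(A,Q,Y): not NE [P1→C gives 3>1; P3→X gives 9>0]
(A,Q,Z): not NE [P1→C gives 3>0; P2→P gives 8>4; P3→X gives 9>6]
(B,P,X): not NE [P3→Y gives 2>1]
(B,P,Y): not NE [P1→A gives 7>4; P2→Q gives 4>0]
(B,P,Z): not NE [P1→C gives 8>0; P3→Y gives 2>1]
(B,Q,X): not NE [P1→C gives 3>0; P2→P gives 8>3; P3→Z gives 7>3]
(B,Q,Y): not NE [P1→C gives 3>0]
(B,Q,Z): not NE [P2→P gives 7>3]
(C,P,X): not NE [P1→B gives 8>4; P3→Y gives 4>1]
(C,P,Y): not NE [P1→A gives 7>4]
(C,P,Z): not NE [P3→Y gives 4>1]
(C,Q,X): not NE [P2→P gives 4>0]
(C,Q,Y): not NE [P2→P gives 9>1; P3→X gives 9>7]
(C,Q,Z): not NE [P2→P gives 7>0; P3→X gives 9>8]

Equilibria: none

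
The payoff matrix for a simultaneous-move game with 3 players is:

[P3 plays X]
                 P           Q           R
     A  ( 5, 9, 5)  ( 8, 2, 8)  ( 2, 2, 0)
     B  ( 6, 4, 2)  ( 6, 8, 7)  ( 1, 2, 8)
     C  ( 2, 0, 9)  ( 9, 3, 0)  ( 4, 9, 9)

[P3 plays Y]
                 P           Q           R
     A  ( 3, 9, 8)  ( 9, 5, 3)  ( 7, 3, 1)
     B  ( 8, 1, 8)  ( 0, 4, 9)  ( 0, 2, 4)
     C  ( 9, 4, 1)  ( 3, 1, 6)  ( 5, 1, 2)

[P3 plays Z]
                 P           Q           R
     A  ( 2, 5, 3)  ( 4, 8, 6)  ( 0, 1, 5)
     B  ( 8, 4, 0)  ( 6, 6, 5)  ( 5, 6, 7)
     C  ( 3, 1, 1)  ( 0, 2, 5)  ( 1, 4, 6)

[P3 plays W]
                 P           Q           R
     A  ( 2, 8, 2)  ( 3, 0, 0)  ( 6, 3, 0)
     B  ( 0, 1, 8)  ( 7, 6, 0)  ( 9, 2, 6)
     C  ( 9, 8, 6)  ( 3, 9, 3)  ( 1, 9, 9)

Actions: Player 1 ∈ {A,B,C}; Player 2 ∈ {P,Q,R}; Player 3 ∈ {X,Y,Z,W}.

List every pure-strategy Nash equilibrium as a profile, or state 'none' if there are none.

(A,P,X): not NE [P1→B gives 6>5; P3→Y gives 8>5]
(A,P,Y): not NE [P1→C gives 9>3]
(A,P,Z): not NE [P1→B gives 8>2; P2→Q gives 8>5; P3→Y gives 8>3]
(A,P,W): not NE [P1→C gives 9>2; P3→Y gives 8>2]
(A,Q,X): not NE [P1→C gives 9>8; P2→P gives 9>2]
(A,Q,Y): not NE [P2→P gives 9>5; P3→X gives 8>3]
(A,Q,Z): not NE [P1→B gives 6>4; P3→X gives 8>6]
(A,Q,W): not NE [P1→B gives 7>3; P2→P gives 8>0; P3→X gives 8>0]
(A,R,X): not NE [P1→C gives 4>2; P2→P gives 9>2; P3→Z gives 5>0]
(A,R,Y): not NE [P2→P gives 9>3; P3→Z gives 5>1]
(A,R,Z): not NE [P1→B gives 5>0; P2→Q gives 8>1]
(A,R,W): not NE [P1→B gives 9>6; P2→P gives 8>3; P3→Z gives 5>0]
(B,P,X): not NE [P2→Q gives 8>4; P3→W gives 8>2]
(B,P,Y): not NE [P1→C gives 9>8; P2→Q gives 4>1]
(B,P,Z): not NE [P2→R gives 6>4; P3→W gives 8>0]
(B,P,W): not NE [P1→C gives 9>0; P2→Q gives 6>1]
(B,Q,X): not NE [P1→C gives 9>6; P3→Y gives 9>7]
(B,Q,Y): not NE [P1→A gives 9>0]
(B,Q,Z): not NE [P3→Y gives 9>5]
(B,Q,W): not NE [P3→Y gives 9>0]
(B,R,X): not NE [P1→C gives 4>1; P2→Q gives 8>2]
(B,R,Y): not NE [P1→A gives 7>0; P2→Q gives 4>2; P3→X gives 8>4]
(B,R,Z): not NE [P3→X gives 8>7]
(B,R,W): not NE [P2→Q gives 6>2; P3→X gives 8>6]
(C,P,X): not NE [P1→B gives 6>2; P2→R gives 9>0]
(C,P,Y): not NE [P3→X gives 9>1]
(C,P,Z): not NE [P1→B gives 8>3; P2→R gives 4>1; P3→X gives 9>1]
(C,P,W): not NE [P2→R gives 9>8; P3→X gives 9>6]
(C,Q,X): not NE [P2→R gives 9>3; P3→Y gives 6>0]
(C,Q,Y): not NE [P1→A gives 9>3; P2→P gives 4>1]
(C,Q,Z): not NE [P1→B gives 6>0; P2→R gives 4>2; P3→Y gives 6>5]
(C,Q,W): not NE [P1→B gives 7>3; P3→Y gives 6>3]
(C,R,X): NE
(C,R,Y): not NE [P1→A gives 7>5; P2→P gives 4>1; P3→W gives 9>2]
(C,R,Z): not NE [P1→B gives 5>1; P3→W gives 9>6]
(C,R,W): not NE [P1→B gives 9>1]

PSNE = {(C,R,X)}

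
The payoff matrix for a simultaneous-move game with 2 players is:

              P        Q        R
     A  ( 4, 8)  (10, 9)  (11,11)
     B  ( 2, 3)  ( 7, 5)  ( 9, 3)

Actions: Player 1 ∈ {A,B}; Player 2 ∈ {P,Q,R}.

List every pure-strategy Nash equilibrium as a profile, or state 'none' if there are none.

NE set: (A,R)

(A,P): not NE [P2→R gives 11>8]
(A,Q): not NE [P2→R gives 11>9]
(A,R): NE
(B,P): not NE [P1→A gives 4>2; P2→Q gives 5>3]
(B,Q): not NE [P1→A gives 10>7]
(B,R): not NE [P1→A gives 11>9; P2→Q gives 5>3]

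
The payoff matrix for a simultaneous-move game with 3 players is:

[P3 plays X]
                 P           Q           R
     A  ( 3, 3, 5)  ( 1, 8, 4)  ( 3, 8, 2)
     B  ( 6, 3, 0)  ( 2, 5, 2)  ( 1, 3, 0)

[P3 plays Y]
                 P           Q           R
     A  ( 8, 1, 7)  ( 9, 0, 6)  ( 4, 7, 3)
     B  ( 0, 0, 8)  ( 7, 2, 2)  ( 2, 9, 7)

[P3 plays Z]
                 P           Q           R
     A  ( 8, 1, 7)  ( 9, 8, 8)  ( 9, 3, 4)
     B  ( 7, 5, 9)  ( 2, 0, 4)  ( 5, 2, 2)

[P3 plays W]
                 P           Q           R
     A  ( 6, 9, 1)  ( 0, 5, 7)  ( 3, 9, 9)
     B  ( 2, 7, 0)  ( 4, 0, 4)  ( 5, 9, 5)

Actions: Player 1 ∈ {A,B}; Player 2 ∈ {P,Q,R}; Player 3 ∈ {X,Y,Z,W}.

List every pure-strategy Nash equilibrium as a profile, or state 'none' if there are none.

PSNE = {(A,Q,Z)}

(A,P,X): not NE [P1→B gives 6>3; P2→R gives 8>3; P3→Z gives 7>5]
(A,P,Y): not NE [P2→R gives 7>1]
(A,P,Z): not NE [P2→Q gives 8>1]
(A,P,W): not NE [P3→Z gives 7>1]
(A,Q,X): not NE [P1→B gives 2>1; P3→Z gives 8>4]
(A,Q,Y): not NE [P2→R gives 7>0; P3→Z gives 8>6]
(A,Q,Z): NE
(A,Q,W): not NE [P1→B gives 4>0; P2→R gives 9>5; P3→Z gives 8>7]
(A,R,X): not NE [P3→W gives 9>2]
(A,R,Y): not NE [P3→W gives 9>3]
(A,R,Z): not NE [P2→Q gives 8>3; P3→W gives 9>4]
(A,R,W): not NE [P1→B gives 5>3]
(B,P,X): not NE [P2→Q gives 5>3; P3→Z gives 9>0]
(B,P,Y): not NE [P1→A gives 8>0; P2→R gives 9>0; P3→Z gives 9>8]
(B,P,Z): not NE [P1→A gives 8>7]
(B,P,W): not NE [P1→A gives 6>2; P2→R gives 9>7; P3→Z gives 9>0]
(B,Q,X): not NE [P3→W gives 4>2]
(B,Q,Y): not NE [P1→A gives 9>7; P2→R gives 9>2; P3→W gives 4>2]
(B,Q,Z): not NE [P1→A gives 9>2; P2→P gives 5>0]
(B,Q,W): not NE [P2→R gives 9>0]
(B,R,X): not NE [P1→A gives 3>1; P2→Q gives 5>3; P3→Y gives 7>0]
(B,R,Y): not NE [P1→A gives 4>2]
(B,R,Z): not NE [P1→A gives 9>5; P2→P gives 5>2; P3→Y gives 7>2]
(B,R,W): not NE [P3→Y gives 7>5]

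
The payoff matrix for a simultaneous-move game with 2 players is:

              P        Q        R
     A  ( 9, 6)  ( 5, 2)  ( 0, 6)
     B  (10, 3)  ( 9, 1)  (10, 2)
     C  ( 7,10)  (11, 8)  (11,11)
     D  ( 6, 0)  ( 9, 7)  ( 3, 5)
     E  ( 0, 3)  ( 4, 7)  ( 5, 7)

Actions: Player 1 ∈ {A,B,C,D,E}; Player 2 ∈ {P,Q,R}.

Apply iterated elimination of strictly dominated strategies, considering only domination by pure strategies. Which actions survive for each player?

Remaining: P1:{B,C} P2:{P,R}

P1 drop A (B beats it: P:10>9 Q:9>5 R:10>0)
P1 drop D (C beats it: P:7>6 Q:11>9 R:11>3)
P1 drop E (B beats it: P:10>0 Q:9>4 R:10>5)
P2 drop Q (P beats it: B:3>1 C:10>8)
P1→{B,C} P2→{P,R}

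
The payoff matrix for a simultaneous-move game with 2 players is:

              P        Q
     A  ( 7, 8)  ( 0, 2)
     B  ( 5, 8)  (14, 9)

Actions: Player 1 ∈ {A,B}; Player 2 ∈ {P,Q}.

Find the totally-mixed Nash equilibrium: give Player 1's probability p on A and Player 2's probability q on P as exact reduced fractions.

P1 indiff ⇒ q·7+(1-q)·0 = q·5+(1-q)·14 ⇒ q(2) = (1-q)(14) ⇒ q = 7/8
P2 indiff ⇒ p·8+(1-p)·8 = p·2+(1-p)·9 ⇒ p(6) = (1-p)(1) ⇒ p = 1/7

p=1/7, q=7/8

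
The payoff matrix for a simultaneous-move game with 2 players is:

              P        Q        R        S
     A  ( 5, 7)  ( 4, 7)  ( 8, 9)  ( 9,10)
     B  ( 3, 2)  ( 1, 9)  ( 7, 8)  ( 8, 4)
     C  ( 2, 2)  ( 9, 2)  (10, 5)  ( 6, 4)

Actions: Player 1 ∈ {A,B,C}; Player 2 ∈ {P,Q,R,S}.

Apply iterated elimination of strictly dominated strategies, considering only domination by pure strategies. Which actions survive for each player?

P1 drop B (A beats it: P:5>3 Q:4>1 R:8>7 S:9>8)
P2 drop P (R beats it: A:9>7 C:5>2)
P2 drop Q (R beats it: A:9>7 C:5>2)
P1→{A,C} P2→{R,S}

IESDS → P1:{A,C} P2:{R,S}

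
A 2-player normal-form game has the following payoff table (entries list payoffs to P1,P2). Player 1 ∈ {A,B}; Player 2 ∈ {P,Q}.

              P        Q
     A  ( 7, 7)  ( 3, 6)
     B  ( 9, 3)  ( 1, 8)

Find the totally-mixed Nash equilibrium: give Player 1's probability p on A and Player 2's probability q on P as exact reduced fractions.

P1 indiff ⇒ q·7+(1-q)·3 = q·9+(1-q)·1 ⇒ q(-2) = (1-q)(-2) ⇒ q = 1/2
P2 indiff ⇒ p·7+(1-p)·3 = p·6+(1-p)·8 ⇒ p(1) = (1-p)(5) ⇒ p = 5/6

p=5/6, q=1/2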